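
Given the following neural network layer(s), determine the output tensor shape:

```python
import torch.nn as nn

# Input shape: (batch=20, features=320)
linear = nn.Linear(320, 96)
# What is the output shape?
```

Input: (20, 320) -> Output: (20, 96)

Answer: (20, 96)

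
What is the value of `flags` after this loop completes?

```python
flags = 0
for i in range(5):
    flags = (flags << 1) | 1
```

Build 5 consecutive 1-bits: 0b11111
`flags` takes the values: 0 → 1 → 3 → 7 → 15 → 31

Answer: 31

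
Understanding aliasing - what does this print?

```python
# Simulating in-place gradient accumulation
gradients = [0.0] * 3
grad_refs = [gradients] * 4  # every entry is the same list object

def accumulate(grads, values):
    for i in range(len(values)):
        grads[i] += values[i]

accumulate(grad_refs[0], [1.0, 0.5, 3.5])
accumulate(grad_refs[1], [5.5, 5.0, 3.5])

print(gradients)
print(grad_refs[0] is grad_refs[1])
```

Key concept: gradient accumulation aliasing.
Step by step:
`gradients = [0.0] * 3` → gradients = [0.0, 0.0, 0.0]
`grad_refs = [gradients] * 4` → grad_refs = [[0.0, 0.0, 0.0], [0.0, 0.0, 0.0], [0.0, 0.0, 0.0], [0.0, 0.0, 0.0]]
`accumulate(grad_refs[0], [1.0, 0.5, 3.5])` → gradients = [1.0, 0.5, 3.5]; grad_refs = [[1.0, 0.5, 3.5], [1.0, 0.5, 3.5], [1.0, 0.5, 3.5], [1.0, 0.5, 3.5]]
`accumulate(grad_refs[1], [5.5, 5.0, 3.5])` → gradients = [6.5, 5.5, 7.0]; grad_refs = [[6.5, 5.5, 7.0], [6.5, 5.5, 7.0], [6.5, 5.5, 7.0], [6.5, 5.5, 7.0]]
`print(gradients)` → prints [6.5, 5.5, 7.0]
`print(grad_refs[0] is grad_refs[1])` → prints True

Answer:
[6.5, 5.5, 7.0]
True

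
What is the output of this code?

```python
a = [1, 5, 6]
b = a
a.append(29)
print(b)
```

Key concept: basic list aliasing.
Step by step:
`a = [1, 5, 6]` → a = [1, 5, 6]
`b = a` → b = [1, 5, 6] (same object as a)
`a.append(29)` → a = [1, 5, 6, 29] (same object as b); b = [1, 5, 6, 29] (same object as a)
`print(b)` → prints [1, 5, 6, 29]

Answer: [1, 5, 6, 29]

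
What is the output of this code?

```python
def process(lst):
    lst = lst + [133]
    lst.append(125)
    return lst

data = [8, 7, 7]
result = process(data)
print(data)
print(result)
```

Key concept: rebinding parameter vs mutation.
Step by step:
`data = [8, 7, 7]` → data = [8, 7, 7]
`result = process(data)` → result = [8, 7, 7, 133, 125]
`print(data)` → prints [8, 7, 7]
`print(result)` → prints [8, 7, 7, 133, 125]

Answer:
[8, 7, 7]
[8, 7, 7, 133, 125]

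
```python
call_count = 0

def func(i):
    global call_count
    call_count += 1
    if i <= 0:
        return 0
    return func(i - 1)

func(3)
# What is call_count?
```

Linear recursion stepping by 1: 4 calls from i=3 down to ≤0.

Answer: 4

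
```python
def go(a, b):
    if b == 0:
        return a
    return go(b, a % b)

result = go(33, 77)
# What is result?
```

go(33, 77) -> go(77, 33) -> go(33, 11) -> go(11, 0) -> 11

Answer: 11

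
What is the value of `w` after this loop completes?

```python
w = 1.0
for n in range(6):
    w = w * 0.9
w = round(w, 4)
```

Exponential decay: 1.0 * 0.9^6
`w` takes the values: 1.0 → 0.9 → 0.81 → 0.729 → 0.6561 → 0.59049 → 0.531441 → 0.5314

Answer: 0.5314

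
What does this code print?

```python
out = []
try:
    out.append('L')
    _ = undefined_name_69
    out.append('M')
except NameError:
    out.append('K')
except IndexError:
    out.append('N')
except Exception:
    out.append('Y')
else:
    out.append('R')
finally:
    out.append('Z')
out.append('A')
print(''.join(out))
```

Execution trace: 'L' (try body) → 'K' (except NameError) → 'Z' (finally) → 'A' (after the try/except). Output: LKZA

Answer: LKZA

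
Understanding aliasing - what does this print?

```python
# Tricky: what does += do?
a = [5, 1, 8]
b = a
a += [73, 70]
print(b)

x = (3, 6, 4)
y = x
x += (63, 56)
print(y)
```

Key concept: += behavior differs for mutable vs immutable.
Step by step:
`a = [5, 1, 8]` → a = [5, 1, 8]
`b = a` → b = [5, 1, 8] (same object as a)
`a += [73, 70]` → a = [5, 1, 8, 73, 70] (same object as b); b = [5, 1, 8, 73, 70] (same object as a)
`print(b)` → prints [5, 1, 8, 73, 70]
`x = (3, 6, 4)` → x = (3, 6, 4)
`y = x` → y = (3, 6, 4)
`x += (63, 56)` → x = (3, 6, 4, 63, 56)
`print(y)` → prints (3, 6, 4)

Answer:
[5, 1, 8, 73, 70]
(3, 6, 4)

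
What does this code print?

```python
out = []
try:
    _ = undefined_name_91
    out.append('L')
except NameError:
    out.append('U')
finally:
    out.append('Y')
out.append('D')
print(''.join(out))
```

Execution trace: 'U' (except NameError) → 'Y' (finally) → 'D' (after the try/except). Output: UYD

Answer: UYD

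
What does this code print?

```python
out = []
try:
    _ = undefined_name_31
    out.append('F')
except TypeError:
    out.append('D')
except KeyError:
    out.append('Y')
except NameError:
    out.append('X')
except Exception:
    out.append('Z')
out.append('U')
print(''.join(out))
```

Execution trace: 'X' (except NameError) → 'U' (after the try/except). Output: XU

Answer: XU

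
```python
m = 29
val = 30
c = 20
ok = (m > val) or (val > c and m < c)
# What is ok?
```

Trace:
`m = 29` → m = 29
`val = 30` → val = 30
`c = 20` → c = 20
`ok = (m > val) or (val > c and m < c)` → ok = False
So ok = False

Answer: False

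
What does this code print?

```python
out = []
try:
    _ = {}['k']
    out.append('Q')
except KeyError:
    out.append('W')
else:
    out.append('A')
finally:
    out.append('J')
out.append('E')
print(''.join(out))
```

Execution trace: 'W' (except KeyError) → 'J' (finally) → 'E' (after the try/except). Output: WJE

Answer: WJE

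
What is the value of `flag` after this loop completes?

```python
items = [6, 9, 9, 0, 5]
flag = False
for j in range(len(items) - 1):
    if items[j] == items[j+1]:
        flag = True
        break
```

Check consecutive duplicates in [6, 9, 9, 0, 5]
`flag` takes the values: False → True

Answer: True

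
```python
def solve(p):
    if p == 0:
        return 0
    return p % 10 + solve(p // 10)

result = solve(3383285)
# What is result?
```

Sum of digits of 3383285: 5 + 8 + 2 + 3 + 8 + 3 + 3 = 32

Answer: 32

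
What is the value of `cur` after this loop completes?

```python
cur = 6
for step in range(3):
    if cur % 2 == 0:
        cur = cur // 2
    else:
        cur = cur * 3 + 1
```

Collatz-style transformation from 6
`cur` takes the values: 6 → 3 → 10 → 5

Answer: 5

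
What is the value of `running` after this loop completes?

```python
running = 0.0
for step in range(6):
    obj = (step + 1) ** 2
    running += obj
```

Sum of squared losses 1² + 2² + ... + 6²
`running` takes the values: 0.0 → 1.0 → 5.0 → 14.0 → 30.0 → 55.0 → 91.0

Answer: 91.0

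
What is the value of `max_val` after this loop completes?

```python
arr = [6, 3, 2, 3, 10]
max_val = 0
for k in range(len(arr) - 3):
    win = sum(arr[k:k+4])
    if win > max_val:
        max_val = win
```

Max sum of 4-element window in [6, 3, 2, 3, 10]
`max_val` takes the values: 0 → 14 → 18

Answer: 18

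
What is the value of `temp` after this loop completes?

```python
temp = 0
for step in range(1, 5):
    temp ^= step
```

XOR of 1 to 4
`temp` takes the values: 0 → 1 → 3 → 0 → 4

Answer: 4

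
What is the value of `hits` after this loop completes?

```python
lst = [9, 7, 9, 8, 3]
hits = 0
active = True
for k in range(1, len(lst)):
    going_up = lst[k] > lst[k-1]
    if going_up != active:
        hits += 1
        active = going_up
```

Count direction changes in [9, 7, 9, 8, 3]
`hits` takes the values: 0 → 1 → 2 → 3

Answer: 3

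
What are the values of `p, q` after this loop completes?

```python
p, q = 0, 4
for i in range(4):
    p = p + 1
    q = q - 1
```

p goes 0→4, q goes 4→0
`p, q` takes the values: (0, 4) → (1, 4) → (1, 3) → (2, 3) → (2, 2) → (3, 2) → (3, 1) → (4, 1) → (4, 0)

Answer: 4, 0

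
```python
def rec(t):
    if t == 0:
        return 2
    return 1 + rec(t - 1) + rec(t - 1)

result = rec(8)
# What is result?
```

rec(t) = 1 + 2·rec(t-1), rec(0)=2. Closed form: (2+1)·2^8 - 1 = 767.

Answer: 767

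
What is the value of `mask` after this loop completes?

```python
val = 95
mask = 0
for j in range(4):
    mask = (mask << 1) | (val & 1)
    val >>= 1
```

Reverse lowest 4 bits of 95
`mask` takes the values: 0 → 1 → 3 → 7 → 15

Answer: 15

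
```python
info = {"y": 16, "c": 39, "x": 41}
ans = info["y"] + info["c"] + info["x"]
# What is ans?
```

Trace:
`info = {"y": 16, "c": 39, "x": 41}` → info = {'y': 16, 'c': 39, 'x': 41}
`ans = info["y"] + info["c"] + info["x"]` → ans = 96
So ans = 96

Answer: 96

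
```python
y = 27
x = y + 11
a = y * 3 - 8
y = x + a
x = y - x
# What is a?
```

Trace:
`y = 27` → y = 27
`x = y + 11` → x = 38
`a = y * 3 - 8` → a = 73
`y = x + a` → y = 111
`x = y - x` → x = 73
So a = 73

Answer: 73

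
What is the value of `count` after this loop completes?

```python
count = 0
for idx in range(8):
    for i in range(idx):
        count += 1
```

Triangle number: 0+1+2+...+7
`count` takes the values: 0 → 1 → 2 → 3 → 4 → 5 → 6 → 7 → 8 → 9 → 10 → 11 → 12 → 13 → 14 → 15 → 16 → 17 → 18 → 19 → 20 → 21 → 22 → 23 → 24 → 25 → 26 → 27 → 28

Answer: 28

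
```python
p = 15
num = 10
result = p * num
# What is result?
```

Trace:
`p = 15` → p = 15
`num = 10` → num = 10
`result = p * num` → result = 150
So result = 150

Answer: 150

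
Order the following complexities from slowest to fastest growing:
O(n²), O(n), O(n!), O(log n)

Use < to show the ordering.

Ordered by growth rate: O(log n) < O(n) < O(n²) < O(n!)

Answer: O(log n) < O(n) < O(n²) < O(n!)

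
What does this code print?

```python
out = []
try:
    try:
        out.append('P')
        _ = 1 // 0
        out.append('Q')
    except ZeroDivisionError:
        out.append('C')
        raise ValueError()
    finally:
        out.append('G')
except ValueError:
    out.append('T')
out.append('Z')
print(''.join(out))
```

Execution trace: 'P' (inner try body) → 'C' (inner except ZeroDivisionError) → 'G' (inner finally) → 'T' (outer except ValueError) → 'Z' (after the try/except). Output: PCGTZ

Answer: PCGTZ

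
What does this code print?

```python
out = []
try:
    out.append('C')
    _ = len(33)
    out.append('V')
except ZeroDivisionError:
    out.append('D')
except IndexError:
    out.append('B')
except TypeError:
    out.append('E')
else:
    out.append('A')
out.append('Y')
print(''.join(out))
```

Execution trace: 'C' (try body) → 'E' (except TypeError) → 'Y' (after the try/except). Output: CEY

Answer: CEY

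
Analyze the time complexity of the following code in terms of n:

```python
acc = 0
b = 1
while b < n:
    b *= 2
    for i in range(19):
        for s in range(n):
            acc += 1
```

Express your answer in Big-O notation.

Each loop level contributes: log n × 1 × n. Multiplying the contributions gives O(n log n).

Answer: O(n log n)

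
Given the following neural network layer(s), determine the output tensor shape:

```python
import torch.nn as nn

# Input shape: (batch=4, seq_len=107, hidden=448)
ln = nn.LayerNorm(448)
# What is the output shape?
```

Input: (4, 107, 448) -> Output: (4, 107, 448)

Answer: (4, 107, 448)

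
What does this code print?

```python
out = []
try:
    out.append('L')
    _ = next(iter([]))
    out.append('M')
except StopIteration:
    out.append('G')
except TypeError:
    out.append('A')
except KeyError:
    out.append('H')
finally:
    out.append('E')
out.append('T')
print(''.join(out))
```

Execution trace: 'L' (try body) → 'G' (except StopIteration) → 'E' (finally) → 'T' (after the try/except). Output: LGET

Answer: LGET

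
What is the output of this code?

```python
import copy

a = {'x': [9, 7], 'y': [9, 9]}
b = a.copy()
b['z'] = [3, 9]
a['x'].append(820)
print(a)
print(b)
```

Key concept: shallow copy of dict with mutable values.
Step by step:
`a = {'x': [9, 7], 'y': [9, 9]}` → a = {'x': [9, 7], 'y': [9, 9]}
`b = a.copy()` → b = {'x': [9, 7], 'y': [9, 9]}
`b['z'] = [3, 9]` → b = {'x': [9, 7], 'y': [9, 9], 'z': [3, 9]}
`a['x'].append(820)` → a = {'x': [9, 7, 820], 'y': [9, 9]}; b = {'x': [9, 7, 820], 'y': [9, 9], 'z': [3, 9]}
`print(a)` → prints {'x': [9, 7, 820], 'y': [9, 9]}
`print(b)` → prints {'x': [9, 7, 820], 'y': [9, 9], 'z': [3, 9]}

Answer:
{'x': [9, 7, 820], 'y': [9, 9]}
{'x': [9, 7, 820], 'y': [9, 9], 'z': [3, 9]}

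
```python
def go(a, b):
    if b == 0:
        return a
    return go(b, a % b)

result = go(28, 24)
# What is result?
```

go(28, 24) -> go(24, 4) -> go(4, 0) -> 4

Answer: 4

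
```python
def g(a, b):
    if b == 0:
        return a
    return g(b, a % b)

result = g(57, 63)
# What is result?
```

g(57, 63) -> g(63, 57) -> g(57, 6) -> g(6, 3) -> g(3, 0) -> 3

Answer: 3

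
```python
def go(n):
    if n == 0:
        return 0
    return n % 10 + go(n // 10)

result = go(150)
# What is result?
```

Sum of digits of 150: 0 + 5 + 1 = 6

Answer: 6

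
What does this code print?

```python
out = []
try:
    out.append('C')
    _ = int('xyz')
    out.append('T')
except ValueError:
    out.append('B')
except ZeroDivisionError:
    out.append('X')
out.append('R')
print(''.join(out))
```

Execution trace: 'C' (try body) → 'B' (except ValueError) → 'R' (after the try/except). Output: CBR

Answer: CBR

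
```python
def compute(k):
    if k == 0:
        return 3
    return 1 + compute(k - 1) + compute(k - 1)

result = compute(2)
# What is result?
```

compute(k) = 1 + 2·compute(k-1), compute(0)=3. Closed form: (3+1)·2^2 - 1 = 15.

Answer: 15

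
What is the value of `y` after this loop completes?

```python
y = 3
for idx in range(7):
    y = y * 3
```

Multiply by 3, 7 times: 3 * 3^7 = 6561
`y` takes the values: 3 → 9 → 27 → 81 → 243 → 729 → 2187 → 6561

Answer: 6561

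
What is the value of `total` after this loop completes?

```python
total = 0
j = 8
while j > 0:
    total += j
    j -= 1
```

Sum 8 down to 1
`total` takes the values: 0 → 8 → 15 → 21 → 26 → 30 → 33 → 35 → 36

Answer: 36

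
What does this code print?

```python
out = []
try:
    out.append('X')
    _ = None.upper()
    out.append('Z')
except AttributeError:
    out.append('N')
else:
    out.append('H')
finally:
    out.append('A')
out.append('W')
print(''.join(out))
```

Execution trace: 'X' (try body) → 'N' (except AttributeError) → 'A' (finally) → 'W' (after the try/except). Output: XNAW

Answer: XNAW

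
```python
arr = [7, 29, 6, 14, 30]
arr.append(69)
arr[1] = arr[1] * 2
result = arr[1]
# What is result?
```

Trace:
`arr = [7, 29, 6, 14, 30]` → arr = [7, 29, 6, 14, 30]
`arr.append(69)` → arr = [7, 29, 6, 14, 30, 69]
`arr[1] = arr[1] * 2` → arr = [7, 58, 6, 14, 30, 69]
`result = arr[1]` → result = 58
So result = 58

Answer: 58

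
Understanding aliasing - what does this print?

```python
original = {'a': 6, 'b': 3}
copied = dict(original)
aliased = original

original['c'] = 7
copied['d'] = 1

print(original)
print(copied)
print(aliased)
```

Key concept: dict() creates copy, assignment creates alias.
Step by step:
`original = {'a': 6, 'b': 3}` → original = {'a': 6, 'b': 3}
`copied = dict(original)` → copied = {'a': 6, 'b': 3}
`aliased = original` → aliased = {'a': 6, 'b': 3} (same object as original)
`original['c'] = 7` → original = {'a': 6, 'b': 3, 'c': 7} (same object as aliased); aliased = {'a': 6, 'b': 3, 'c': 7} (same object as original)
`copied['d'] = 1` → copied = {'a': 6, 'b': 3, 'd': 1}
`print(original)` → prints {'a': 6, 'b': 3, 'c': 7}
`print(copied)` → prints {'a': 6, 'b': 3, 'd': 1}
`print(aliased)` → prints {'a': 6, 'b': 3, 'c': 7}

Answer:
{'a': 6, 'b': 3, 'c': 7}
{'a': 6, 'b': 3, 'd': 1}
{'a': 6, 'b': 3, 'c': 7}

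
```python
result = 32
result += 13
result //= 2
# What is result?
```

Trace:
`result = 32` → result = 32
`result += 13` → result = 45
`result //= 2` → result = 22
So result = 22

Answer: 22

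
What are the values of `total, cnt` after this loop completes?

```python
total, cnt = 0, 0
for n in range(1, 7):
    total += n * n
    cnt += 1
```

Sum of squares and count
`total, cnt` takes the values: (0, 0) → (1, 0) → (1, 1) → (5, 1) → (5, 2) → (14, 2) → (14, 3) → (30, 3) → (30, 4) → (55, 4) → (55, 5) → (91, 5) → (91, 6)

Answer: 91, 6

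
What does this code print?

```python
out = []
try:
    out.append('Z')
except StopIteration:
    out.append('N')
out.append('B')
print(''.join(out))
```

Execution trace: 'Z' (try body, no exception) → 'B' (after the try/except). Output: ZB

Answer: ZB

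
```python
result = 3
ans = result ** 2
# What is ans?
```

Trace:
`result = 3` → result = 3
`ans = result ** 2` → ans = 9
So ans = 9

Answer: 9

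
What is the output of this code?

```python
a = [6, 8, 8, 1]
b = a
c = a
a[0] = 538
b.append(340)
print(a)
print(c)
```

Key concept: multiple aliases.
Step by step:
`a = [6, 8, 8, 1]` → a = [6, 8, 8, 1]
`b = a` → b = [6, 8, 8, 1] (same object as a)
`c = a` → c = [6, 8, 8, 1] (same object as a, b)
`a[0] = 538` → a = [538, 8, 8, 1] (same object as b, c); b = [538, 8, 8, 1] (same object as a, c); c = [538, 8, 8, 1] (same object as a, b)
`b.append(340)` → a = [538, 8, 8, 1, 340] (same object as b, c); b = [538, 8, 8, 1, 340] (same object as a, c); c = [538, 8, 8, 1, 340] (same object as a, b)
`print(a)` → prints [538, 8, 8, 1, 340]
`print(c)` → prints [538, 8, 8, 1, 340]

Answer:
[538, 8, 8, 1, 340]
[538, 8, 8, 1, 340]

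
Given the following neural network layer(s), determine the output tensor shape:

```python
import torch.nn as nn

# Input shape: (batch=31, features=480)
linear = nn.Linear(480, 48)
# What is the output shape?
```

Input: (31, 480) -> Output: (31, 48)

Answer: (31, 48)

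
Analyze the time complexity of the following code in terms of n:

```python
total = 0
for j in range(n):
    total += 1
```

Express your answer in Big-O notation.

Each loop level contributes: n. Multiplying the contributions gives O(n).

Answer: O(n)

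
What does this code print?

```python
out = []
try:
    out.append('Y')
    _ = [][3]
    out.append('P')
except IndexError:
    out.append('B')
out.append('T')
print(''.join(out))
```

Execution trace: 'Y' (try body) → 'B' (except IndexError) → 'T' (after the try/except). Output: YBT

Answer: YBT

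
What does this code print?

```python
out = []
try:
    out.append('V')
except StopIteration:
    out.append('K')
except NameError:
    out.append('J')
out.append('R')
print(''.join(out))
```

Execution trace: 'V' (try body, no exception) → 'R' (after the try/except). Output: VR

Answer: VR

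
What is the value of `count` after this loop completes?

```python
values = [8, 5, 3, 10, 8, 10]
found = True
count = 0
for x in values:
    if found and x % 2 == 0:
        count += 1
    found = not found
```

Count even values at even positions
`count` takes the values: 0 → 1 → 2

Answer: 2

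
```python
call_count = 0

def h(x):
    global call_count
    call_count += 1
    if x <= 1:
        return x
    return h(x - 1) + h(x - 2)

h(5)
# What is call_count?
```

Calls(x) = 1 + Calls(x-1) + Calls(x-2); Calls(0)=Calls(1)=1. For x=5 this gives 15.

Answer: 15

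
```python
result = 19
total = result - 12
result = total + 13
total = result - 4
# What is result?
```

Trace:
`result = 19` → result = 19
`total = result - 12` → total = 7
`result = total + 13` → result = 20
`total = result - 4` → total = 16
So result = 20

Answer: 20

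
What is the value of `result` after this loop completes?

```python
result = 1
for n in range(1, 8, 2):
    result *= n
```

Product of 1, 3, 5, ... up to 7
`result` takes the values: 1 → 3 → 15 → 105

Answer: 105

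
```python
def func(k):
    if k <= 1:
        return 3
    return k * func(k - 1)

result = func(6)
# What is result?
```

func(6) = 6 * 5 * 4 * 3 * 2 * 3 = 2160

Answer: 2160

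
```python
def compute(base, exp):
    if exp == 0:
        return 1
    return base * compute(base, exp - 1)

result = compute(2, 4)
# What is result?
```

compute(2, 4) = 2 * 2 * 2 * 2 = 16

Answer: 16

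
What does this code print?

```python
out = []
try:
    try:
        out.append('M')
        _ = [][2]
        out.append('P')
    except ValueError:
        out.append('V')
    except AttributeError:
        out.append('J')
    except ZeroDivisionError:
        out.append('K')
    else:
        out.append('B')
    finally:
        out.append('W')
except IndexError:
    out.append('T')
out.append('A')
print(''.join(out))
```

Execution trace: 'M' (try body) → 'W' (finally) → 'T' (outer except IndexError) → 'A' (after the try/except). Output: MWTA

Answer: MWTA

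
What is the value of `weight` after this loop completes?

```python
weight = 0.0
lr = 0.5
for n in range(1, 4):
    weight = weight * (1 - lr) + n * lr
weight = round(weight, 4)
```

Moving average with lr=0.5
`weight` takes the values: 0.0 → 0.5 → 1.25 → 2.125

Answer: 2.125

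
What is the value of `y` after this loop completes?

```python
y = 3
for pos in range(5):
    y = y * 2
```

Multiply by 2, 5 times: 3 * 2^5 = 96
`y` takes the values: 3 → 6 → 12 → 24 → 48 → 96

Answer: 96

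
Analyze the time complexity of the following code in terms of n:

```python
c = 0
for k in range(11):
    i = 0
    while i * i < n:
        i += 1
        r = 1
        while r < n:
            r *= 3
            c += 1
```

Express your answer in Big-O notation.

Each loop level contributes: 1 × √n × log n. Multiplying the contributions gives O(√n log n).

Answer: O(√n log n)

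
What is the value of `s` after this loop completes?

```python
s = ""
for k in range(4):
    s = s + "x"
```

Repeat 'x' 4 times
`s` takes the values: "" → "x" → "xx" → "xxx" → "xxxx"

Answer: "xxxx"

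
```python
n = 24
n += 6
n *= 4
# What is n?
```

Trace:
`n = 24` → n = 24
`n += 6` → n = 30
`n *= 4` → n = 120
So n = 120

Answer: 120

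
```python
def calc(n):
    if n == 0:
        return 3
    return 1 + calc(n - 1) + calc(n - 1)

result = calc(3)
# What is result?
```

calc(n) = 1 + 2·calc(n-1), calc(0)=3. Closed form: (3+1)·2^3 - 1 = 31.

Answer: 31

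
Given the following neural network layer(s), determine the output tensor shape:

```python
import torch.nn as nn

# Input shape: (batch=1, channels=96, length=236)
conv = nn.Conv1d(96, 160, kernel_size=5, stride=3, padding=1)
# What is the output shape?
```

Input: (1, 96, 236) -> Output: (1, 160, 78)

Answer: (1, 160, 78)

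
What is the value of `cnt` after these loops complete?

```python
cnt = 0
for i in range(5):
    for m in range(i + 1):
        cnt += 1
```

Triangle: 1 + 2 + ... + 5
`cnt` takes the values: 0 → 1 → 2 → 3 → 4 → 5 → 6 → 7 → 8 → 9 → 10 → 11 → 12 → 13 → 14 → 15

Answer: 15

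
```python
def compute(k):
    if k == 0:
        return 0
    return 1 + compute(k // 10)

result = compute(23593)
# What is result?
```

Count of digits of 23593: 5

Answer: 5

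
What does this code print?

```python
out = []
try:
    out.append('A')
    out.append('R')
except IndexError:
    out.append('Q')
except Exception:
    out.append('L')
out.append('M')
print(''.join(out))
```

Execution trace: 'A' (try body) → 'R' (try body, no exception) → 'M' (after the try/except). Output: ARM

Answer: ARM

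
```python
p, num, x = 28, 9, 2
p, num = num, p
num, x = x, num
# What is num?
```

Trace:
`p, num, x = 28, 9, 2` → p = 28; num = 9; x = 2
`p, num = num, p` → p = 9; num = 28
`num, x = x, num` → num = 2; x = 28
So num = 2

Answer: 2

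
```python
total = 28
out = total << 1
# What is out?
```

Trace:
`total = 28` → total = 28
`out = total << 1` → out = 56
So out = 56

Answer: 56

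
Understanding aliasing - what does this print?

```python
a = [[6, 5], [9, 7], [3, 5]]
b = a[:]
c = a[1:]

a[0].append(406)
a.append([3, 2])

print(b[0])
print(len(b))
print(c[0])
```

Key concept: slice with nested mutation.
Step by step:
`a = [[6, 5], [9, 7], [3, 5]]` → a = [[6, 5], [9, 7], [3, 5]]
`b = a[:]` → b = [[6, 5], [9, 7], [3, 5]]
`c = a[1:]` → c = [[9, 7], [3, 5]]
`a[0].append(406)` → a = [[6, 5, 406], [9, 7], [3, 5]]; b = [[6, 5, 406], [9, 7], [3, 5]]
`a.append([3, 2])` → a = [[6, 5, 406], [9, 7], [3, 5], [3, 2]]
`print(b[0])` → prints [6, 5, 406]
`print(len(b))` → prints 3
`print(c[0])` → prints [9, 7]

Answer:
[6, 5, 406]
3
[9, 7]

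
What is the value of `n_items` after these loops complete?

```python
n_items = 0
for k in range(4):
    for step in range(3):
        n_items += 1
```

4 * 3 = 12
`n_items` takes the values: 0 → 1 → 2 → 3 → 4 → 5 → 6 → 7 → 8 → 9 → 10 → 11 → 12

Answer: 12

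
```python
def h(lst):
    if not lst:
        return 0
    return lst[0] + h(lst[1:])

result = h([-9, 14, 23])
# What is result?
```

(-9) + 14 + 23 + 0 = 28

Answer: 28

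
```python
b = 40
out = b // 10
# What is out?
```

Trace:
`b = 40` → b = 40
`out = b // 10` → out = 4
So out = 4

Answer: 4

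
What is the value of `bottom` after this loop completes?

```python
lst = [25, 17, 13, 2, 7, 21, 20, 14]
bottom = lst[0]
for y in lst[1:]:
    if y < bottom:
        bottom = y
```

Minimum of [25, 17, 13, 2, 7, 21, 20, 14]
`bottom` takes the values: 25 → 17 → 13 → 2

Answer: 2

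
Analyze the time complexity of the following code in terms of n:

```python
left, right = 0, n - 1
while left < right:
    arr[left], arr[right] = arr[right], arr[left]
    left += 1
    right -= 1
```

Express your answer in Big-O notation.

This is In-place array reversal. Time complexity: O(n).

Answer: O(n)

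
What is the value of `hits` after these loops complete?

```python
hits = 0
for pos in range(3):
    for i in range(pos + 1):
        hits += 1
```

Triangle: 1 + 2 + ... + 3
`hits` takes the values: 0 → 1 → 2 → 3 → 4 → 5 → 6

Answer: 6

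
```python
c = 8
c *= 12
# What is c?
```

Trace:
`c = 8` → c = 8
`c *= 12` → c = 96
So c = 96

Answer: 96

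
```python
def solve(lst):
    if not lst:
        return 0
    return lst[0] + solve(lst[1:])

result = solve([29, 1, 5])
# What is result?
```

29 + 1 + 5 + 0 = 35

Answer: 35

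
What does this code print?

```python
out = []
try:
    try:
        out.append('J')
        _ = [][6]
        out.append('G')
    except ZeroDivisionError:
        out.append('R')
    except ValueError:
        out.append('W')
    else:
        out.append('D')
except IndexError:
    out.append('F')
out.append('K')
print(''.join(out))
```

Execution trace: 'J' (try body) → 'F' (outer except IndexError) → 'K' (after the try/except). Output: JFK

Answer: JFK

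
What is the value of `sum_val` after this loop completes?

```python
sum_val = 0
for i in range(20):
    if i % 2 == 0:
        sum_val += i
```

Sum of even numbers 0 to 19
`sum_val` takes the values: 0 → 2 → 6 → 12 → 20 → 30 → 42 → 56 → 72 → 90

Answer: 90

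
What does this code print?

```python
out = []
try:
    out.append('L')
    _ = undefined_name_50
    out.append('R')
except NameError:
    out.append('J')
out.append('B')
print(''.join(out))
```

Execution trace: 'L' (try body) → 'J' (except NameError) → 'B' (after the try/except). Output: LJB

Answer: LJB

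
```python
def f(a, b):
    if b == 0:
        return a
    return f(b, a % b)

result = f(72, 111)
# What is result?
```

f(72, 111) -> f(111, 72) -> f(72, 39) -> f(39, 33) -> f(33, 6) -> f(6, 3) -> f(3, 0) -> 3

Answer: 3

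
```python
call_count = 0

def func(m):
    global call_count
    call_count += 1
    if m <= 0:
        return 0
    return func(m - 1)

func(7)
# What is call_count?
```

Linear recursion stepping by 1: 8 calls from m=7 down to ≤0.

Answer: 8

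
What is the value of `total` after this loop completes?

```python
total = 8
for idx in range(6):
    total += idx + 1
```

Start at 8, add 1 to 6 = 29
`total` takes the values: 8 → 9 → 11 → 14 → 18 → 23 → 29

Answer: 29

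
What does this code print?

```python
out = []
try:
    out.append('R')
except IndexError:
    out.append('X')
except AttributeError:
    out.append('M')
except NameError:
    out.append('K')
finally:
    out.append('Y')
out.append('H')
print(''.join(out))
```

Execution trace: 'R' (try body, no exception) → 'Y' (finally) → 'H' (after the try/except). Output: RYH

Answer: RYH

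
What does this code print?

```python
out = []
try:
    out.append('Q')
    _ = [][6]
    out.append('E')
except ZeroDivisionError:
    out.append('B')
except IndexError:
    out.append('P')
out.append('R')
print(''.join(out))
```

Execution trace: 'Q' (try body) → 'P' (except IndexError) → 'R' (after the try/except). Output: QPR

Answer: QPR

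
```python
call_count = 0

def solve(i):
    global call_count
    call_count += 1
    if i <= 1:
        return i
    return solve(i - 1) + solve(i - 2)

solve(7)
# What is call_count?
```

Calls(i) = 1 + Calls(i-1) + Calls(i-2); Calls(0)=Calls(1)=1. For i=7 this gives 41.

Answer: 41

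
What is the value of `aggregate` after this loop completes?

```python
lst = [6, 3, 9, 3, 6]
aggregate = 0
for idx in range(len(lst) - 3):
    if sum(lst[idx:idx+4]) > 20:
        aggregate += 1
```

Count windows with sum > 20
`aggregate` takes the values: 0 → 1 → 2

Answer: 2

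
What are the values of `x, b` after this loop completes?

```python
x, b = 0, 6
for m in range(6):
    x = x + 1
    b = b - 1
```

x goes 0→6, b goes 6→0
`x, b` takes the values: (0, 6) → (1, 6) → (1, 5) → (2, 5) → (2, 4) → (3, 4) → (3, 3) → (4, 3) → (4, 2) → (5, 2) → (5, 1) → (6, 1) → (6, 0)

Answer: 6, 0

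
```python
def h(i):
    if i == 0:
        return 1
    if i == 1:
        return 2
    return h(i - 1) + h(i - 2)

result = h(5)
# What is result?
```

Build up from base cases: h(0)=1, h(1)=2, h(2)=3, h(3)=5, h(4)=8, h(5)=13

Answer: 13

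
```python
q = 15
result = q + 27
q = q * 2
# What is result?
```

Trace:
`q = 15` → q = 15
`result = q + 27` → result = 42
`q = q * 2` → q = 30
So result = 42

Answer: 42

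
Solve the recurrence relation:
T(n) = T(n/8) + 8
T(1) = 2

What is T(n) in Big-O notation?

Each step divides n by 8 and adds 8. After log_8(n) steps we reach T(1)=2. So T(n) = 8·log_8(n) + 2 = O(log n).

Answer: O(log n)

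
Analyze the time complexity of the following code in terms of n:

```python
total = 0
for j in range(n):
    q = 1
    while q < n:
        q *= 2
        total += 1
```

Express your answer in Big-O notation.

Each loop level contributes: n × log n. Multiplying the contributions gives O(n log n).

Answer: O(n log n)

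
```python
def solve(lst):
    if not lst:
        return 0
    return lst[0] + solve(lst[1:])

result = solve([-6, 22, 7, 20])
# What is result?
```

(-6) + 22 + 7 + 20 + 0 = 43

Answer: 43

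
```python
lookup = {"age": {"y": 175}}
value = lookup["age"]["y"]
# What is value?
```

Trace:
`lookup = {"age": {"y": 175}}` → lookup = {'age': {'y': 175}}
`value = lookup["age"]["y"]` → value = 175
So value = 175

Answer: 175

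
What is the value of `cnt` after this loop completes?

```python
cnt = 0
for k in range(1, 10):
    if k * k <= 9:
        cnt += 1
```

Count numbers where k² ≤ 9
`cnt` takes the values: 0 → 1 → 2 → 3

Answer: 3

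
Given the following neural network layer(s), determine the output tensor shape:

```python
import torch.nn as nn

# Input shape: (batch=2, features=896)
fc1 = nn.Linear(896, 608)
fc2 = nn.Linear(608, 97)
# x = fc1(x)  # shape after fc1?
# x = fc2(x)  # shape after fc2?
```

Input: (2, 896) -> after fc1: (2, 608) -> Output: (2, 97)

Answer: (2, 97)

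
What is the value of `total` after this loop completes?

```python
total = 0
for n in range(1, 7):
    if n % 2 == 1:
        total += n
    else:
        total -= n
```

Add odd, subtract even
`total` takes the values: 0 → 1 → -1 → 2 → -2 → 3 → -3

Answer: -3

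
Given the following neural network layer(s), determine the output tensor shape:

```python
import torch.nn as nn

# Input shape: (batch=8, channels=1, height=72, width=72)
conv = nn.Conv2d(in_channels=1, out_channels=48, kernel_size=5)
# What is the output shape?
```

Input: (8, 1, 72, 72) -> Output: (8, 48, 68, 68)

Answer: (8, 48, 68, 68)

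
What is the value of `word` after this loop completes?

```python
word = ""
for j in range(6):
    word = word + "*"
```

Repeat '*' 6 times
`word` takes the values: "" → "*" → "**" → "***" → "****" → "*****" → "******"

Answer: "******"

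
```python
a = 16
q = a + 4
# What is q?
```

Trace:
`a = 16` → a = 16
`q = a + 4` → q = 20
So q = 20

Answer: 20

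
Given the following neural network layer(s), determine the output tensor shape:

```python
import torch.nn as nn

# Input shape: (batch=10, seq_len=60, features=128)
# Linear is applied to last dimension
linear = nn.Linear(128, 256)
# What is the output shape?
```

Input: (10, 60, 128) -> Output: (10, 60, 256)

Answer: (10, 60, 256)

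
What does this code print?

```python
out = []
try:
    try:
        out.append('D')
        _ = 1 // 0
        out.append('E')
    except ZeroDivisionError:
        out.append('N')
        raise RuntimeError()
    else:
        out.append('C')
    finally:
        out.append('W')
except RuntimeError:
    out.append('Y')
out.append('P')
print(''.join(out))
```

Execution trace: 'D' (inner try body) → 'N' (inner except ZeroDivisionError) → 'W' (inner finally) → 'Y' (outer except RuntimeError) → 'P' (after the try/except). Output: DNWYP

Answer: DNWYP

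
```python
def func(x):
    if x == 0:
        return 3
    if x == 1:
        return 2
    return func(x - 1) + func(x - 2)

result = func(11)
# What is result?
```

Build up from base cases: func(0)=3, func(1)=2, func(2)=5, func(3)=7, func(4)=12, func(5)=19, func(6)=31, ..., func(11)=343

Answer: 343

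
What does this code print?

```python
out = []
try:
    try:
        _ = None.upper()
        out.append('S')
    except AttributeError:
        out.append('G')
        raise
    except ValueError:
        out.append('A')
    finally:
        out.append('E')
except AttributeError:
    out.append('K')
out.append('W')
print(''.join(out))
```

Execution trace: 'G' (inner except AttributeError) → 'E' (inner finally) → 'K' (outer except AttributeError) → 'W' (after the try/except). Output: GEKW

Answer: GEKW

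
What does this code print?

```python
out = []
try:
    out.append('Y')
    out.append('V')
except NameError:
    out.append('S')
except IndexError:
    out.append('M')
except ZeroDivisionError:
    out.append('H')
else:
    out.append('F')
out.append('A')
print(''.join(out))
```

Execution trace: 'Y' (try body) → 'V' (try body, no exception) → 'F' (else) → 'A' (after the try/except). Output: YVFA

Answer: YVFA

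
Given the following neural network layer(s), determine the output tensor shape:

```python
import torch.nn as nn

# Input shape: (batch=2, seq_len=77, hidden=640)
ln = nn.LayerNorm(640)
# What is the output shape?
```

Input: (2, 77, 640) -> Output: (2, 77, 640)

Answer: (2, 77, 640)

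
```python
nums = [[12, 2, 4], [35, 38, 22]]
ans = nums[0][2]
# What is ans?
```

Trace:
`nums = [[12, 2, 4], [35, 38, 22]]` → nums = [[12, 2, 4], [35, 38, 22]]
`ans = nums[0][2]` → ans = 4
So ans = 4

Answer: 4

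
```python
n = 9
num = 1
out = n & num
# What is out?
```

Trace:
`n = 9` → n = 9
`num = 1` → num = 1
`out = n & num` → out = 1
So out = 1

Answer: 1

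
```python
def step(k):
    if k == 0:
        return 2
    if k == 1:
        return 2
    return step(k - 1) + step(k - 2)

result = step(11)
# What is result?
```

Build up from base cases: step(0)=2, step(1)=2, step(2)=4, step(3)=6, step(4)=10, step(5)=16, step(6)=26, ..., step(11)=288

Answer: 288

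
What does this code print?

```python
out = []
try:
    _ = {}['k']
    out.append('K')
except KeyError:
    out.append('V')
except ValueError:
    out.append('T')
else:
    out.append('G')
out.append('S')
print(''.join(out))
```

Execution trace: 'V' (except KeyError) → 'S' (after the try/except). Output: VS

Answer: VS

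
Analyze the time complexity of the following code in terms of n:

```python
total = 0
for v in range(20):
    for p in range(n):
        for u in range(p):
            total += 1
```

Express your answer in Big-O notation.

Each loop level contributes: 1 × n × n. Multiplying the contributions gives O(n^2).

Answer: O(n^2)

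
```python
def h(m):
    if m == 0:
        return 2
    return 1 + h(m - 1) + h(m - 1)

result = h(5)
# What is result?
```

h(m) = 1 + 2·h(m-1), h(0)=2. Closed form: (2+1)·2^5 - 1 = 95.

Answer: 95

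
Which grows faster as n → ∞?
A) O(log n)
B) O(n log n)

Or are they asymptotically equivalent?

O(log n) vs O(n log n): Higher order terms dominate.

Answer: B) O(n log n) grows faster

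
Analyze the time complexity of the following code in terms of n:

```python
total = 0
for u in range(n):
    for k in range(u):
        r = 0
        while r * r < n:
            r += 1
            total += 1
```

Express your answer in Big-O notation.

Each loop level contributes: n × n × √n. Multiplying the contributions gives O(n^2√n).

Answer: O(n^2√n)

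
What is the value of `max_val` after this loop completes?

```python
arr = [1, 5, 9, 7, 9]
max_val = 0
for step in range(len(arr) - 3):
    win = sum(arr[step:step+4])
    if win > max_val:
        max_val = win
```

Max sum of 4-element window in [1, 5, 9, 7, 9]
`max_val` takes the values: 0 → 22 → 30

Answer: 30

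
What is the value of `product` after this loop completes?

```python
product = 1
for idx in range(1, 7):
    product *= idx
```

6! = 720
`product` takes the values: 1 → 2 → 6 → 24 → 120 → 720

Answer: 720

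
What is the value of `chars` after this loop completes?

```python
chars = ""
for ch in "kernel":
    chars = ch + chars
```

Reverse 'kernel'
`chars` takes the values: "" → "k" → "ek" → "rek" → "nrek" → "enrek" → "lenrek"

Answer: "lenrek"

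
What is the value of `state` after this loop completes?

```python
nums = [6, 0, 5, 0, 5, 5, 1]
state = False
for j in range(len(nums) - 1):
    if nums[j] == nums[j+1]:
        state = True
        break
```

Check consecutive duplicates in [6, 0, 5, 0, 5, 5, 1]
`state` takes the values: False → True

Answer: True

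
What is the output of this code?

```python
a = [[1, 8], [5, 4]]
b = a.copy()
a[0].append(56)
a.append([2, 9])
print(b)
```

Key concept: shallow copy with nested lists.
Step by step:
`a = [[1, 8], [5, 4]]` → a = [[1, 8], [5, 4]]
`b = a.copy()` → b = [[1, 8], [5, 4]]
`a[0].append(56)` → a = [[1, 8, 56], [5, 4]]; b = [[1, 8, 56], [5, 4]]
`a.append([2, 9])` → a = [[1, 8, 56], [5, 4], [2, 9]]
`print(b)` → prints [[1, 8, 56], [5, 4]]

Answer: [[1, 8, 56], [5, 4]]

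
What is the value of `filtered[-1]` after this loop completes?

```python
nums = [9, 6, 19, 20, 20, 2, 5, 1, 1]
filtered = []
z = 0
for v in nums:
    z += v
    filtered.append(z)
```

Cumulative sum ends at 83
`filtered` takes the values: [] → [9] → [9, 15] → [9, 15, 34] → [9, 15, 34, 54] → [9, 15, 34, 54, 74] → [9, 15, 34, 54, 74, 76] → [9, 15, 34, 54, 74, 76, 81] → [9, 15, 34, 54, 74, 76, 81, 82] → [9, 15, 34, 54, 74, 76, 81, 82, 83]
So `filtered[-1]` = 83

Answer: 83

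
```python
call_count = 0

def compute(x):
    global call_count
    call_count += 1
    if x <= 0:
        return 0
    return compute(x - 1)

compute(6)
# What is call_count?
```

Linear recursion stepping by 1: 7 calls from x=6 down to ≤0.

Answer: 7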